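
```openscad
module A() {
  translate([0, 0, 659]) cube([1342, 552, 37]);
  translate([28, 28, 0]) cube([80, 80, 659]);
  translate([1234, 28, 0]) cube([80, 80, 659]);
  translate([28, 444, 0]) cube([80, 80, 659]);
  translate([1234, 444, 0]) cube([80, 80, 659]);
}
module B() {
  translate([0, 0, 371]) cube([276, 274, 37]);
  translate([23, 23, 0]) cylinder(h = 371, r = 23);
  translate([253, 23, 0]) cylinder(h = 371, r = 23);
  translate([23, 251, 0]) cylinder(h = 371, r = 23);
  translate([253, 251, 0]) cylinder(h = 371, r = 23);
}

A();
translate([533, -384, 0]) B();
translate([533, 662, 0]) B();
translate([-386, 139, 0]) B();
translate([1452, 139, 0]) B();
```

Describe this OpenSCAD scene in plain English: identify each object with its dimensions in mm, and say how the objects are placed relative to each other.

A is a table: top 1342 mm (x) × 552 mm (y), 37 mm thick, upper face at z = 696 mm, on four 80×80 mm square legs, each inset 28 mm from the nearest pair of top edges, running from z = 0 to the bottom of the top.

B is a four-legged stool. The seat is 276×274 mm, 37 mm thick, top at z = 408 mm. It stands on four round legs, each 46 mm in diameter, from z = 0 to the seat underside, each leg's axis is inset half a diameter from the nearest pair of seat edges (so the leg's bounding box is flush with the corner).

Four stools sit around the table at the −y, +y, −x, +x sides.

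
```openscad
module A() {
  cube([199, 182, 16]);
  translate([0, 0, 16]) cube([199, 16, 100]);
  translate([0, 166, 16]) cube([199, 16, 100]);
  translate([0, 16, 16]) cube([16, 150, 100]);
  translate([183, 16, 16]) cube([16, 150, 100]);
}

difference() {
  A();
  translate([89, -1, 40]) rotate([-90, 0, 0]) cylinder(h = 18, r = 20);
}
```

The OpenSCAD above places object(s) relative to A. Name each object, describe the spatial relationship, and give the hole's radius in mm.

A is an open box. The open box has a circular hole through its front wall. The hole's radius is 20 mm.

The subtracted cylinder has r = 20 mm.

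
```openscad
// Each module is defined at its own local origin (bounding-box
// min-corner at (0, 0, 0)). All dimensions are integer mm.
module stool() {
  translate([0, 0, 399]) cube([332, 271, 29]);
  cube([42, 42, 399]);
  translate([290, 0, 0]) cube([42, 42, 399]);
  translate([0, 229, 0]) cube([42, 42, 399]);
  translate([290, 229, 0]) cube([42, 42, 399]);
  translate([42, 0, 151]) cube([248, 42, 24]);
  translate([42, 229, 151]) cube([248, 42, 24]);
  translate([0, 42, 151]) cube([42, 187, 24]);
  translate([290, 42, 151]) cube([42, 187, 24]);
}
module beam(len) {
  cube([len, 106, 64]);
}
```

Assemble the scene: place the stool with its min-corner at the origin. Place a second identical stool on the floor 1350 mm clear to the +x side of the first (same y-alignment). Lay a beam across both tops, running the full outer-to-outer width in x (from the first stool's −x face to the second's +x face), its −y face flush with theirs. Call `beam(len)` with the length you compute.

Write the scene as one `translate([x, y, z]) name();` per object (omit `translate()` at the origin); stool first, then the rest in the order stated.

stool();
translate([1682, 0, 0]) stool();
translate([0, 0, 428]) beam(2014);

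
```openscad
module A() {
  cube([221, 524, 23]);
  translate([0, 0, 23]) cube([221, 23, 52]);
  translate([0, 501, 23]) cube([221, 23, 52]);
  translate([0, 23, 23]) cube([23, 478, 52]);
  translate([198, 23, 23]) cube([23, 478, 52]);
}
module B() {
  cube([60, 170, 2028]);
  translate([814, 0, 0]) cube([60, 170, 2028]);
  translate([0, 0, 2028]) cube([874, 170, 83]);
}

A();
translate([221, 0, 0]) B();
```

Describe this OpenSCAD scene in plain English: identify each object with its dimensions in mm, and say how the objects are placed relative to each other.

A is an open storage box with external size 221×524×75 mm and wall thickness 23 mm (the base is also 23 mm thick). The base covers the whole footprint; the four walls stand on the base, with the y-facing walls full-width and the x-facing walls fitting between their inner faces.

B is a rectangular door frame: two vertical jambs of 60×170 mm section, 2028 mm tall, with a clear opening 754 mm wide between their inner faces. A header 83 mm tall and 170 mm deep lies on top of the jambs and spans the full outside width.

The door frame is against the open box's +x side, with their −y faces flush.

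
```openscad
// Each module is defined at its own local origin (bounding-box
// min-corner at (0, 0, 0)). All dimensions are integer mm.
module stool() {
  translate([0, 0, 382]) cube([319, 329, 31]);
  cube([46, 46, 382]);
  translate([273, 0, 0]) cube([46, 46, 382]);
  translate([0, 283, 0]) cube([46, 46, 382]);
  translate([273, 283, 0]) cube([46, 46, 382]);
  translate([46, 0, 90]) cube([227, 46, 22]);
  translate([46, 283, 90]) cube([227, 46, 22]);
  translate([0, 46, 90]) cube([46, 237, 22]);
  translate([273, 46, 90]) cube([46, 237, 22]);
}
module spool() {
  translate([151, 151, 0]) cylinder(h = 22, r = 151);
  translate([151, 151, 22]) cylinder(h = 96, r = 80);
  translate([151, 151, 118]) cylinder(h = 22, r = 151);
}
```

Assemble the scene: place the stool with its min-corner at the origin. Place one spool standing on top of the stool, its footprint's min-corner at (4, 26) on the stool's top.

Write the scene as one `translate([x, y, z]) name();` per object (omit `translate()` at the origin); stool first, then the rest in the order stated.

stool();
translate([4, 26, 413]) spool();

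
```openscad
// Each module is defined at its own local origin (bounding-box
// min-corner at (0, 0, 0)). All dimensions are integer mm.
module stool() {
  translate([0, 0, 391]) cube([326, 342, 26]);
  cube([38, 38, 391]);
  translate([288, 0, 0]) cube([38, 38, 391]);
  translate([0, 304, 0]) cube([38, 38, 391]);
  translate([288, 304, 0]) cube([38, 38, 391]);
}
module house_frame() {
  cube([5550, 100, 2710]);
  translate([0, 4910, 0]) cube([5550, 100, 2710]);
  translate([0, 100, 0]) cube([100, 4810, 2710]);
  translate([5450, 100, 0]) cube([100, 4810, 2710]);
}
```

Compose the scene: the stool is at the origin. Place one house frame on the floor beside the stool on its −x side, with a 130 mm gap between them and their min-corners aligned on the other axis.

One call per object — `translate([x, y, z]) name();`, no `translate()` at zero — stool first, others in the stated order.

stool();
translate([-5680, 0, 0]) house_frame();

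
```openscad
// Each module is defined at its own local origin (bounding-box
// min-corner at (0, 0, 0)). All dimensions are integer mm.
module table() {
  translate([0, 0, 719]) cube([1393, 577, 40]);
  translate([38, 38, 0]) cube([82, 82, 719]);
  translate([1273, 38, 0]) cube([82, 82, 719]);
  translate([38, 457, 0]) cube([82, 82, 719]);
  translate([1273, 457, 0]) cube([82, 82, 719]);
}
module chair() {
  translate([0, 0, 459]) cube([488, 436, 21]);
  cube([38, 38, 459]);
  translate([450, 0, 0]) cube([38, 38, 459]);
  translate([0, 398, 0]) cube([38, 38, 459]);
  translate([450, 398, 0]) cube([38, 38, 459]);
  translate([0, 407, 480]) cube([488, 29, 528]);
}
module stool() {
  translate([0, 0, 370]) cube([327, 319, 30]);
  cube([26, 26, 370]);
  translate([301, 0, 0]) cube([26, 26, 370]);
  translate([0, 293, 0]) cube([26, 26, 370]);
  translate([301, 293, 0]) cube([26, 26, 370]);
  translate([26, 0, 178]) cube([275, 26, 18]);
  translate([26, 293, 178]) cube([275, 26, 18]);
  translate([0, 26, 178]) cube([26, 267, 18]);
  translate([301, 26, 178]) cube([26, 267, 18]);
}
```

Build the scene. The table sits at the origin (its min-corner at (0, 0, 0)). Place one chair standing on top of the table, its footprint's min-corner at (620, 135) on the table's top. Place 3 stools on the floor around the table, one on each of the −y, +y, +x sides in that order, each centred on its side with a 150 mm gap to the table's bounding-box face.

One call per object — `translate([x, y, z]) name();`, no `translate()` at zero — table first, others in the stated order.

table();
translate([620, 135, 759]) chair();
translate([533, -469, 0]) stool();
translate([533, 727, 0]) stool();
translate([1543, 129, 0]) stool();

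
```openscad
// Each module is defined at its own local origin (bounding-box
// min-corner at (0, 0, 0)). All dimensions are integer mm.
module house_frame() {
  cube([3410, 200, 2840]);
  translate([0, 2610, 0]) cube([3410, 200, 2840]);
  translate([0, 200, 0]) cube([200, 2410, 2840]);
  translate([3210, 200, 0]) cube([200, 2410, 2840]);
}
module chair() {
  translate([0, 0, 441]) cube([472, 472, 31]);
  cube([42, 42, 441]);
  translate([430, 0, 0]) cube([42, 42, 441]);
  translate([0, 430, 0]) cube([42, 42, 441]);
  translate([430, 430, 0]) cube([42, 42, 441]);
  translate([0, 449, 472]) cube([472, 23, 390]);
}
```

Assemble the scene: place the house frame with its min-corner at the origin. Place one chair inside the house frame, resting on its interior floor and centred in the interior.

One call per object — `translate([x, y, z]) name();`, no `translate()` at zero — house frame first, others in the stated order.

house_frame();
translate([1469, 1169, 0]) chair();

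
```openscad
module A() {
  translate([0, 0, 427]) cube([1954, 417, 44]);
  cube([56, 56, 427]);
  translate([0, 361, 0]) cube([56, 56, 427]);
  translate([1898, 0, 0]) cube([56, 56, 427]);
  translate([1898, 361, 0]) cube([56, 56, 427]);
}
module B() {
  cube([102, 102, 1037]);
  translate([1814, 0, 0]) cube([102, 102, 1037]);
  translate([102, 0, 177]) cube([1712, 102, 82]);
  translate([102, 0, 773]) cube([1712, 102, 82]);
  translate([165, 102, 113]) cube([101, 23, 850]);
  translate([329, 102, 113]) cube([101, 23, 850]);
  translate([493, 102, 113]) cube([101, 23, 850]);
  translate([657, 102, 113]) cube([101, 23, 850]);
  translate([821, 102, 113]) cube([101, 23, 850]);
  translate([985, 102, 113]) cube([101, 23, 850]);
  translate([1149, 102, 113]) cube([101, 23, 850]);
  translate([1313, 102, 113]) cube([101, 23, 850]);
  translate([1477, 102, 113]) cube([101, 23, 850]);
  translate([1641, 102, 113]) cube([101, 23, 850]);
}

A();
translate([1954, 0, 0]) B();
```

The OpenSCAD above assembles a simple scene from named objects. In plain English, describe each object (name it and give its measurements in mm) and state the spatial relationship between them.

A is a long wooden bench with a 1954 mm (x) × 417 mm (y) seat, 44 mm thick, its top surface 471 mm above the floor. Four 56 mm square legs at the seat corners, flush with the edges, run from z = 0 to the seat underside.

B is a fence section. Two 102×102 mm posts, 1037 mm tall, stand on the floor with a clear span of 1712 mm between their inner faces. Two horizontal rails of 102×82 mm section span the gap between the posts with their undersides at z = 177 mm and z = 773 mm, flush with the posts' −y face. 10 pickets, each 101 mm wide, 23 mm thick and 850 mm tall, are fixed to the +y face of the rails with their bottoms at z = 113 mm, evenly spaced across the span with equal gaps (rounded down to the nearest mm) at the −x end and between each pair — any rounding remainder accumulates at the +x end.

The fence section is against the bench's +x side, with their −y faces flush.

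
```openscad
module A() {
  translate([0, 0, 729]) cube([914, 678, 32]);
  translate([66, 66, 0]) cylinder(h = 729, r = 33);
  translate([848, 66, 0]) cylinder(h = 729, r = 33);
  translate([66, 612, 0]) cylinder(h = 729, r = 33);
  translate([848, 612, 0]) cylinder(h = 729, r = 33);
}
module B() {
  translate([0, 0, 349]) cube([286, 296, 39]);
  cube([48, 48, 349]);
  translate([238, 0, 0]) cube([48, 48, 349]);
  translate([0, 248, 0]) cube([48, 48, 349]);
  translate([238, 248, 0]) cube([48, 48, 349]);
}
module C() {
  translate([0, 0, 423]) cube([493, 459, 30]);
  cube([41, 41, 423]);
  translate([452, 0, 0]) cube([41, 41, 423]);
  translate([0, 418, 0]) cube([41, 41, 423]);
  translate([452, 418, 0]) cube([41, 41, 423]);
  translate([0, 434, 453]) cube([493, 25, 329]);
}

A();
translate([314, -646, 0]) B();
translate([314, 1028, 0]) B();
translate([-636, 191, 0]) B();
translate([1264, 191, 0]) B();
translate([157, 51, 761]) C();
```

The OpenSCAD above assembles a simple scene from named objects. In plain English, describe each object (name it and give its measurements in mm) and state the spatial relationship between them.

A is a table: top 914 mm (x) × 678 mm (y), 32 mm thick, upper face at z = 761 mm, on four round legs of 66 mm diameter, each leg's bounding box inset 33 mm from the nearest pair of top edges, running from z = 0 to the bottom of the top.

B is a four-legged stool. The seat is a 286×296×39 mm slab whose top surface is at z = 388 mm; four square legs, each 48×48 mm in cross-section, run from the floor (z = 0) to the underside of the seat, each flush with a corner of the seat.

C is a chair. The seat is a 493×459×30 mm slab with its top at z = 453 mm, on four 41×41 mm corner legs (flush with the seat edges, standing on z = 0). A flat backrest 25 mm thick, 329 mm tall, spans the full seat width and rises from the seat top along its +y edge, rear face flush with the rear of the seat.

Four stools sit around the table at the −y, +y, −x, +x sides. The chair is on top of the table.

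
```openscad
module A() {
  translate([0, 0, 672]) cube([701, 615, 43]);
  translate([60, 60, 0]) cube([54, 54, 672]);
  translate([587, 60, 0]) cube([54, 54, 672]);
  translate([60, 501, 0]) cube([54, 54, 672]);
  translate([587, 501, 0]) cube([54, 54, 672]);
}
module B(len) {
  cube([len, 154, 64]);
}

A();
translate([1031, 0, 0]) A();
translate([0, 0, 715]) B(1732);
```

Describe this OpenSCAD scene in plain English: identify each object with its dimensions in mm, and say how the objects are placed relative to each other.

A is a table with a 701×615 mm rectangular top, 43 mm thick, top surface at z = 715 mm, supported by four 54×54 mm square legs, each inset 60 mm from the nearest pair of top edges, running from the floor.

B is a rectangular beam 1732 mm long (x), 154 mm deep (y), 64 mm thick (z).

The beam spans the tops of two tables placed 330 mm apart, resting at z = 715 mm.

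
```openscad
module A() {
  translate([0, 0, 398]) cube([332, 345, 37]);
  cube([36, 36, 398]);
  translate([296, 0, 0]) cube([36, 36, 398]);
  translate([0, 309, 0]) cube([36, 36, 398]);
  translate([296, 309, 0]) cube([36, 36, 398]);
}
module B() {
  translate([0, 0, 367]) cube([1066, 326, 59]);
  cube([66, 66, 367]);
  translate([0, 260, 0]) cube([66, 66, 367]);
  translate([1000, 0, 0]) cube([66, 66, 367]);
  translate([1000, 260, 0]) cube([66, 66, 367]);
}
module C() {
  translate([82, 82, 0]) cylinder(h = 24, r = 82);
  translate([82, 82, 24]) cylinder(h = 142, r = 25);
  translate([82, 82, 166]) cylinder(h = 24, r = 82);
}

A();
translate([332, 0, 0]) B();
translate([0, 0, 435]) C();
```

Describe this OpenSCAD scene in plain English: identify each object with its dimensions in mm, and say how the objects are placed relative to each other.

A is a four-legged stool. The seat is a 332×345×37 mm slab whose top surface is at z = 435 mm; four square legs, each 36×36 mm in cross-section, run from the floor (z = 0) to the underside of the seat, each flush with a corner of the seat.

B is a bench: a 1066×326 mm seat slab, 59 mm thick, top at z = 426 mm, on four 66×66 mm square legs flush with the seat corners and standing on z = 0.

C is a spool: two coaxial disc flanges of radius 82 mm and thickness 24 mm, joined by a core cylinder of radius 25 mm and height 142 mm. The lower flange rests on z = 0 and the three cylinders share a vertical axis.

The bench is against the stool's +x side, with their −y faces flush. The spool is on top of the stool.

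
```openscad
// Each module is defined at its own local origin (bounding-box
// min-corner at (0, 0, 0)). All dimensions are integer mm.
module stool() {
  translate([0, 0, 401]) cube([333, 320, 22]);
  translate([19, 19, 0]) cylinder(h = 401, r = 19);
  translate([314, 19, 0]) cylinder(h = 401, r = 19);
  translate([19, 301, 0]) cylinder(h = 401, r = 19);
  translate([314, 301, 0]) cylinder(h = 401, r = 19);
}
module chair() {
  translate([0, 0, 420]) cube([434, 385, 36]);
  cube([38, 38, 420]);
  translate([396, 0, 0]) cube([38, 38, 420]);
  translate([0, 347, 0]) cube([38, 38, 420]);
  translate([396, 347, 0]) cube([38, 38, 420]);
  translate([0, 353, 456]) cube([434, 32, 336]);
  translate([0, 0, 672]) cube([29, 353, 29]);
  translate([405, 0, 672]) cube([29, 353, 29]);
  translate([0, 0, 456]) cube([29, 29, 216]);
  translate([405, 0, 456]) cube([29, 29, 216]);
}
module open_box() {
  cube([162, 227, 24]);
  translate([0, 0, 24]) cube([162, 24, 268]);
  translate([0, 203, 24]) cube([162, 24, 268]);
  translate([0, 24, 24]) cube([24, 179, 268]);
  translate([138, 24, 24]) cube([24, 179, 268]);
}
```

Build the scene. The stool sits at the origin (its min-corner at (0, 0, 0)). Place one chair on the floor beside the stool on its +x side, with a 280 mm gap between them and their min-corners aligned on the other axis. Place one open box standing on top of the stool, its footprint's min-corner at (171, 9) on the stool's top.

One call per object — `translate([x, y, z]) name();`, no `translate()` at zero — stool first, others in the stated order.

stool();
translate([613, 0, 0]) chair();
translate([171, 9, 423]) open_box();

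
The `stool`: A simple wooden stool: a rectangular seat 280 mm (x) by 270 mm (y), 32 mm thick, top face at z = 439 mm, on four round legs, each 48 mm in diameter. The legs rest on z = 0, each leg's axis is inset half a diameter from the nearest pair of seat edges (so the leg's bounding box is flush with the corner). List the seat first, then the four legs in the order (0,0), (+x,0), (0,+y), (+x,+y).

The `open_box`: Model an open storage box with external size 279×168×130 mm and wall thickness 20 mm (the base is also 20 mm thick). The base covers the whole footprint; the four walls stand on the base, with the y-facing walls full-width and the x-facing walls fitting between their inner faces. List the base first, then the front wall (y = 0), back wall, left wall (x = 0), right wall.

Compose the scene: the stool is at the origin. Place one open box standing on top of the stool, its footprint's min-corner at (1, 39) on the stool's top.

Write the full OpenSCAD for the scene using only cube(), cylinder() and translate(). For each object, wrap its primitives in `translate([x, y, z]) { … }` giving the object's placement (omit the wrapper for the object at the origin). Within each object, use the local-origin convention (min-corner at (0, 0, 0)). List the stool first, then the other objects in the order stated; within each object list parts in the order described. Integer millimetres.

translate([0, 0, 407]) cube([280, 270, 32]);
translate([24, 24, 0]) cylinder(h = 407, r = 24);
translate([256, 24, 0]) cylinder(h = 407, r = 24);
translate([24, 246, 0]) cylinder(h = 407, r = 24);
translate([256, 246, 0]) cylinder(h = 407, r = 24);
translate([1, 39, 439]) {
  cube([279, 168, 20]);
  translate([0, 0, 20]) cube([279, 20, 110]);
  translate([0, 148, 20]) cube([279, 20, 110]);
  translate([0, 20, 20]) cube([20, 128, 110]);
  translate([259, 20, 20]) cube([20, 128, 110]);
}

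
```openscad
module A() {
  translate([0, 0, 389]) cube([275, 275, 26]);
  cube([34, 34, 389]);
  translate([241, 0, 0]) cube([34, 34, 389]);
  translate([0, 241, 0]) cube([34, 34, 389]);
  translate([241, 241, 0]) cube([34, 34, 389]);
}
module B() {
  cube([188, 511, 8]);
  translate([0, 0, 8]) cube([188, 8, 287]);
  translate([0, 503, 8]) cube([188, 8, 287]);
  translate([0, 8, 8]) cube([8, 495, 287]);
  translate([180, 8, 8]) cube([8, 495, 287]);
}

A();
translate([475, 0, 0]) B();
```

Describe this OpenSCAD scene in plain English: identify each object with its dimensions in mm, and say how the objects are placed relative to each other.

A is a four-legged stool. The seat is a 275×275×26 mm slab whose top surface is at z = 415 mm; four square legs, each 34×34 mm in cross-section, run from the floor (z = 0) to the underside of the seat, each flush with a corner of the seat.

B is an open storage box with external size 188×511×295 mm and wall thickness 8 mm (the base is also 8 mm thick). The base covers the whole footprint; the four walls stand on the base, with the y-facing walls full-width and the x-facing walls fitting between their inner faces.

The open box is on the floor beside the stool on its +x side.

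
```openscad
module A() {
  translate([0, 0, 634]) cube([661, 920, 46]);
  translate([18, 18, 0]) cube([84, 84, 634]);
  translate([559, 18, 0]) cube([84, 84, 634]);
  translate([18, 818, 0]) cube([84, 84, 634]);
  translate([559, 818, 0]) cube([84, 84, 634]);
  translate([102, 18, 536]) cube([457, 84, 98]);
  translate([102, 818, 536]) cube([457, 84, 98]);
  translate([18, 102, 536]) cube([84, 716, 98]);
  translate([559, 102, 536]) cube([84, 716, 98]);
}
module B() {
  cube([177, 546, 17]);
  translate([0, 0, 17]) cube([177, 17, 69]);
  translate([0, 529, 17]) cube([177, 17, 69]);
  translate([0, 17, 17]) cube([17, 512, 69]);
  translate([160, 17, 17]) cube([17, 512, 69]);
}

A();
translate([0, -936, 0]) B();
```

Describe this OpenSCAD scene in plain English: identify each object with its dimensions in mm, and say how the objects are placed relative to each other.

A is a table: top 661 mm (x) × 920 mm (y), 46 mm thick, upper face at z = 680 mm, on four 84×84 mm square legs, each inset 18 mm from the nearest pair of top edges, running from z = 0 to the bottom of the top. Four apron rails, 84 mm thick and 98 mm tall, run between adjacent legs with their top edges flush with the underside of the top and their outer faces flush with the legs' outer faces.

B is an open-topped rectangular box: outside dimensions 177×546×86 mm, with a uniform wall and base thickness of 17 mm. The base is a full 177×546 slab on the floor; four walls sit on top of the base. The front and back walls (the −y and +y sides) span the full width; the two side walls fit between them.

The open box is on the floor beside the table on its −y side.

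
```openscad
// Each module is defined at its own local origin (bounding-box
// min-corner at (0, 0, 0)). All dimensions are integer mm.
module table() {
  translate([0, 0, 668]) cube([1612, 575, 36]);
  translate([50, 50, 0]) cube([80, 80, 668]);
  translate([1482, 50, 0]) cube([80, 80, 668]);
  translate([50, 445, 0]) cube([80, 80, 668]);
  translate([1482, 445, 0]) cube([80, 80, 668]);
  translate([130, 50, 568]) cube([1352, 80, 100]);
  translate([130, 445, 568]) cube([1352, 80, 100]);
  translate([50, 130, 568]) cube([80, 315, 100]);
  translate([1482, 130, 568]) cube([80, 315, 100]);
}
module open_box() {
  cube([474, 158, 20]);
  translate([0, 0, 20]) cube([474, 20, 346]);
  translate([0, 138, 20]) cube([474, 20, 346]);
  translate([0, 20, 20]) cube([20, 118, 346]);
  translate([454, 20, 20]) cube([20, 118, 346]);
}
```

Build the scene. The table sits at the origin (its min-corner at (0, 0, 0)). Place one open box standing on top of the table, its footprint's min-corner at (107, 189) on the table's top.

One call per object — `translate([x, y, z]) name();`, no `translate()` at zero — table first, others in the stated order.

table();
translate([107, 189, 704]) open_box();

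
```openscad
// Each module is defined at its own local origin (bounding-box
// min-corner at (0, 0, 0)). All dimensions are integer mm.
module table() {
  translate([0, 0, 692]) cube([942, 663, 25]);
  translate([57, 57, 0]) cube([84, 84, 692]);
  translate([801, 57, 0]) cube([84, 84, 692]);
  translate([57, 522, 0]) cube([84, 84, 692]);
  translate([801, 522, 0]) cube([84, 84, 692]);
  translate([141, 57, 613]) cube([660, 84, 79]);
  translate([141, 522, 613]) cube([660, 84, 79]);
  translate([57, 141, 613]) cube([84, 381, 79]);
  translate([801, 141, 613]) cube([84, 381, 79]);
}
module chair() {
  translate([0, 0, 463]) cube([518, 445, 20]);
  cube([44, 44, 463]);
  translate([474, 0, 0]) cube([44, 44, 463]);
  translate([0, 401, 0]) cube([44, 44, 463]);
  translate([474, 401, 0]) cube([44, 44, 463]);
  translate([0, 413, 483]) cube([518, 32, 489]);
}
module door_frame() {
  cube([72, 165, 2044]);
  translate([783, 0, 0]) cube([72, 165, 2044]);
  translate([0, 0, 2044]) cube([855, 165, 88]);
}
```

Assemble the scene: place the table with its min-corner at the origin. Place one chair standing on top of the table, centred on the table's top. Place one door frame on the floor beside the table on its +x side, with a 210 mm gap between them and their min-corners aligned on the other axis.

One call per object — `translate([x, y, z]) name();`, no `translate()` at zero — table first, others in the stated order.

table();
translate([212, 109, 717]) chair();
translate([1152, 0, 0]) door_frame();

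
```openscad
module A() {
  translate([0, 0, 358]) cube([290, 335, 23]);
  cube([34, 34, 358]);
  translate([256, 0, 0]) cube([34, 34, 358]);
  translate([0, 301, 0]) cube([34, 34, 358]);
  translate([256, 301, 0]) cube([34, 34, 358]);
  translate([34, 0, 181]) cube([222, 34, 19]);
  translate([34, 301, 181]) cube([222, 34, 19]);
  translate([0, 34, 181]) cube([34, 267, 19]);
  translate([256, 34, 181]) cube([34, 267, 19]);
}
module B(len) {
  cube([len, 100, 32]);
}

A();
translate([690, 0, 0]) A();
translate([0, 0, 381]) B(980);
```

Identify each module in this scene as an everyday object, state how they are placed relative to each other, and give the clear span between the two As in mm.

A is a stool. B is a beam. A beam spans the tops of two stools. The clear span between the two stools is 400 mm.

Second stool starts at x = 690; first ends at x = 290; clear span = 690 − 290 = 400 mm.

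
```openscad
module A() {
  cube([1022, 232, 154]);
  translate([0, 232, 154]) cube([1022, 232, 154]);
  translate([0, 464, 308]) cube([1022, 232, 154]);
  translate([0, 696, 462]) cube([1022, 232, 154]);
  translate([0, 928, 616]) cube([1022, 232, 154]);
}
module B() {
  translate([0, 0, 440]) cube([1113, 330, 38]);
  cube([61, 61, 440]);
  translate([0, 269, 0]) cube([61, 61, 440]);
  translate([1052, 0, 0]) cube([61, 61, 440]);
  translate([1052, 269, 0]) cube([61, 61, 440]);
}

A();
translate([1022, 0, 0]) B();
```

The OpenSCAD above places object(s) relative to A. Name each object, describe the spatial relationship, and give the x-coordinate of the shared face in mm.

A is a staircase. B is a bench. The bench is against the staircase's +x side, with their −y faces flush. The x-coordinate of the shared face is 1022 mm.

The staircase's +x face and the bench's −x face are both at x = 1022 mm.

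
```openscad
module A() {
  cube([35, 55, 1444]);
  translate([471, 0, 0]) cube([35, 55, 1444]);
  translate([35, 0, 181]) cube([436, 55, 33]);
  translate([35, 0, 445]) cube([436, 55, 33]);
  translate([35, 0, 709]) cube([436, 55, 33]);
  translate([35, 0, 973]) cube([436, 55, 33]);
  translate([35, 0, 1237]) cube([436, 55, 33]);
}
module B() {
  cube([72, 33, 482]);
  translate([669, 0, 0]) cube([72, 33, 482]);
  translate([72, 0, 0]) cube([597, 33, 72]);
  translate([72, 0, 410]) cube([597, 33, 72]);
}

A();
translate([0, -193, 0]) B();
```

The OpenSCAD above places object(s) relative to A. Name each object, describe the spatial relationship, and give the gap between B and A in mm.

The picture frame's nearest face is 160 mm from the ladder's −y face.

A is a ladder. B is a picture frame. The picture frame is on the floor beside the ladder on its −y side. The gap between the picture frame and the ladder is 160 mm.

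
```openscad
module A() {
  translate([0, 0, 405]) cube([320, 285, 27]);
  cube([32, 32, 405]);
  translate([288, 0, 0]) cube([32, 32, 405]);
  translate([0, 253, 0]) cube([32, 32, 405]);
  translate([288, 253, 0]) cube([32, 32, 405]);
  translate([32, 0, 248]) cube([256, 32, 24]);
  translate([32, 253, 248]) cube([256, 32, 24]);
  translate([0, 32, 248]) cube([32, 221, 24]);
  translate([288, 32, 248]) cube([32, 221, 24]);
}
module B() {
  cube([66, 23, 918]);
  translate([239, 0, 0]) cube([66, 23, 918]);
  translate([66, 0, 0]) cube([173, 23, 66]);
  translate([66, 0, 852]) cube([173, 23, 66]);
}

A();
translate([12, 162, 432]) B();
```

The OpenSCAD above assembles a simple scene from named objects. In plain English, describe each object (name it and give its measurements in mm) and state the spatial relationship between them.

A is a four-legged stool. The seat is 320×285 mm, 27 mm thick, top at z = 432 mm. It stands on four square legs, each 32×32 mm in cross-section, from z = 0 to the seat underside, each flush with a corner of the seat. Four stretchers, 32 mm wide and 24 mm tall, connect adjacent legs with their undersides at z = 248 mm, each running between the inner faces of the legs it joins and aligned with the legs' outer faces on the other axis.

B is a picture frame with a 173×786 mm rectangular opening (x by z) and a uniform 66 mm border on every side. Frame depth is 23 mm along y. It is built from two vertical stiles running the full outside height and two horizontal rails spanning the gap between the stiles.

The picture frame is on top of the stool.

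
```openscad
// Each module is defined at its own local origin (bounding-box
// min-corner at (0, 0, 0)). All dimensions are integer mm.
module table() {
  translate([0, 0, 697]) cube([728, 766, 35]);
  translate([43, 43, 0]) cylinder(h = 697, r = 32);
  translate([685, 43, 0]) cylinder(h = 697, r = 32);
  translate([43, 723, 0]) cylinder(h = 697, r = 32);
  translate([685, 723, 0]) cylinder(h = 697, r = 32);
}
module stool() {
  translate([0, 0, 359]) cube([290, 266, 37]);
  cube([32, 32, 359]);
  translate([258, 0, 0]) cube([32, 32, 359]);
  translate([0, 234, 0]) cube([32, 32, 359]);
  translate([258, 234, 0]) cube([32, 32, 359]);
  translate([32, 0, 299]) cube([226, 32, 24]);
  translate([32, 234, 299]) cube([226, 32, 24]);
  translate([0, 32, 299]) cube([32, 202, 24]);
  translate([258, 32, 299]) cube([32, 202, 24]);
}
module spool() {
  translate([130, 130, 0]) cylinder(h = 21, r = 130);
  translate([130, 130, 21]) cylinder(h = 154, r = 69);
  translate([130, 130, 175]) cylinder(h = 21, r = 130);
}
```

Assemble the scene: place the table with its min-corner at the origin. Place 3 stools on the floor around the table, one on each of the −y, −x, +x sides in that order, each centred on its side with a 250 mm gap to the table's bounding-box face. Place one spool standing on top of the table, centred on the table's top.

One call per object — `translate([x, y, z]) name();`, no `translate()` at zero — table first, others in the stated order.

table();
translate([219, -516, 0]) stool();
translate([-540, 250, 0]) stool();
translate([978, 250, 0]) stool();
translate([234, 253, 732]) spool();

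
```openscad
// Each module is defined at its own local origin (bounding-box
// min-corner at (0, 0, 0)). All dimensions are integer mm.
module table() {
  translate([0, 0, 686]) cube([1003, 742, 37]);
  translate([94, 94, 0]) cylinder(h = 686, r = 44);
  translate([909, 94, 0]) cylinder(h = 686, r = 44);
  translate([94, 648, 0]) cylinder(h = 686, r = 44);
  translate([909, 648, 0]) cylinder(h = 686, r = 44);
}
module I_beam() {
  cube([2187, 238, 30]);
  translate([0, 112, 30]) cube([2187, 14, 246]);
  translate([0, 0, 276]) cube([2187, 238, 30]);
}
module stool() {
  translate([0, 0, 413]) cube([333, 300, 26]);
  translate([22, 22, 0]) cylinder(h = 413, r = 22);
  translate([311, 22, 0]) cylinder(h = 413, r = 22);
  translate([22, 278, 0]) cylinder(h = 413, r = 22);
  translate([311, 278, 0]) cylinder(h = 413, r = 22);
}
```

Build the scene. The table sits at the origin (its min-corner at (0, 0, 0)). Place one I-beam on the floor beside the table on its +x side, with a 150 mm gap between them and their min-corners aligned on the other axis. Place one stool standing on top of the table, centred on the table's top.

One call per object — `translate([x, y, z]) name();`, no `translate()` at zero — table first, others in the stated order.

table();
translate([1153, 0, 0]) I_beam();
translate([335, 221, 723]) stool();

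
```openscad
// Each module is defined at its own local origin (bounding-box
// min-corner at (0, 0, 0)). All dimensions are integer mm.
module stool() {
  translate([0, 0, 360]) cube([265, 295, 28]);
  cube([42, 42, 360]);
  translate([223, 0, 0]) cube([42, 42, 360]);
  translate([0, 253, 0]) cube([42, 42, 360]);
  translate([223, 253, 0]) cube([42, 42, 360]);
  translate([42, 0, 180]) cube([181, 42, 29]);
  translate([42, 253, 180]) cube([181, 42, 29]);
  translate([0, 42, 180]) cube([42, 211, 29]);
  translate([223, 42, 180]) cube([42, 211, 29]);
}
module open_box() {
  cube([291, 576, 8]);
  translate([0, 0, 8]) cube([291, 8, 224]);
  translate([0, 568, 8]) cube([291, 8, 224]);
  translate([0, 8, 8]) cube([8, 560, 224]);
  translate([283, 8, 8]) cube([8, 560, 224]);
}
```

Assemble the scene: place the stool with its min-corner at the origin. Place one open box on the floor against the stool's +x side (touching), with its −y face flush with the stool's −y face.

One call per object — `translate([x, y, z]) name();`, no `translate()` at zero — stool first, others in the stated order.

stool();
translate([265, 0, 0]) open_box();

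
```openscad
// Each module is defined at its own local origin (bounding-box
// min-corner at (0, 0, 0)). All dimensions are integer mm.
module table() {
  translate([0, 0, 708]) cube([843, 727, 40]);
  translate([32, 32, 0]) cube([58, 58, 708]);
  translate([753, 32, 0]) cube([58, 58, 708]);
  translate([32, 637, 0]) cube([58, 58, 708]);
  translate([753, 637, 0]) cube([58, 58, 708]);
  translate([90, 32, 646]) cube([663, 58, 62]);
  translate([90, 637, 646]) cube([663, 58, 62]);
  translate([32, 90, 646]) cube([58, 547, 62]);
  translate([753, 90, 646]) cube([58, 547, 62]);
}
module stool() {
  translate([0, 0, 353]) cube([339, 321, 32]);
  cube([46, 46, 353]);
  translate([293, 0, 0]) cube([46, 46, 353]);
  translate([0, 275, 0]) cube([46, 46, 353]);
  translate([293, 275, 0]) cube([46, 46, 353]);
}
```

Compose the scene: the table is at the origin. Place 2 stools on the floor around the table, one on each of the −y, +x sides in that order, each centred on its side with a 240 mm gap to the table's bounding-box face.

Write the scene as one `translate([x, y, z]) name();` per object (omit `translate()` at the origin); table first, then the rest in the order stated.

table();
translate([252, -561, 0]) stool();
translate([1083, 203, 0]) stool();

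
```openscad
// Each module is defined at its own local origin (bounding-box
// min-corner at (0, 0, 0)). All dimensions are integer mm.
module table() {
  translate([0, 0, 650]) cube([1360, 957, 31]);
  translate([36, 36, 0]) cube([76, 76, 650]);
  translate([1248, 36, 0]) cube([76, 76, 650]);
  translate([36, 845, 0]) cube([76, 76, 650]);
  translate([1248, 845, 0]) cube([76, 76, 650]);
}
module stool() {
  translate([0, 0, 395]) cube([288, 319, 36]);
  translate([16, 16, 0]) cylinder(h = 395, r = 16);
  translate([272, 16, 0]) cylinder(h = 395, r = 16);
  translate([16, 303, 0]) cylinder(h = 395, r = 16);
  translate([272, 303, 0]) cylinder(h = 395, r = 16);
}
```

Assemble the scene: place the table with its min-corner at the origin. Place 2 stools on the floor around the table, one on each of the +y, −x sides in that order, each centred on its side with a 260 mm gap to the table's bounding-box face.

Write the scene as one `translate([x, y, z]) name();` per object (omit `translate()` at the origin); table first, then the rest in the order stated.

table();
translate([536, 1217, 0]) stool();
translate([-548, 319, 0]) stool();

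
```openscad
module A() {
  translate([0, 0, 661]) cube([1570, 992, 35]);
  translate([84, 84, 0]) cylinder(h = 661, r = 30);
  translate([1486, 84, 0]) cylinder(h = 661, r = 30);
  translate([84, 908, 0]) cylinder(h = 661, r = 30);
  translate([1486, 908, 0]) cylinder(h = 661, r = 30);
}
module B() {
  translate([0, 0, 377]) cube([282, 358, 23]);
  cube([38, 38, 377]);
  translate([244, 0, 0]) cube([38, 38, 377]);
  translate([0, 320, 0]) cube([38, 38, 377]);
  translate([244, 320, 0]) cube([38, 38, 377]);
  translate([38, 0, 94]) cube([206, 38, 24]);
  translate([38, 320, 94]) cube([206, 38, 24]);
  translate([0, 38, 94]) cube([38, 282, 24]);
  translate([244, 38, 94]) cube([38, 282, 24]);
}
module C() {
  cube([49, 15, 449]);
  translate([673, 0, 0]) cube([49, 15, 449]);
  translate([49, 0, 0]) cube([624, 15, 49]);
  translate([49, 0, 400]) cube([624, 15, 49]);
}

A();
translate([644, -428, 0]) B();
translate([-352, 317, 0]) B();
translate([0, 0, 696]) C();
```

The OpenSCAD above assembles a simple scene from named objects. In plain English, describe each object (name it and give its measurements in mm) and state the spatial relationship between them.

A is a table: top 1570 mm (x) × 992 mm (y), 35 mm thick, upper face at z = 696 mm, on four round legs of 60 mm diameter, each leg's bounding box inset 54 mm from the nearest pair of top edges, running from z = 0 to the bottom of the top.

B is a four-legged stool. The seat is 282×358 mm, 23 mm thick, top at z = 400 mm. It stands on four square legs, each 38×38 mm in cross-section, from z = 0 to the seat underside, each flush with a corner of the seat. Four stretchers, 38 mm wide and 24 mm tall, connect adjacent legs with their undersides at z = 94 mm, each running between the inner faces of the legs it joins and aligned with the legs' outer faces on the other axis.

C is a rectangular picture frame lying in the x–z plane (depth along y). The opening is 624 mm wide (x) by 351 mm tall (z), surrounded by a border 49 mm wide on all four sides. The frame is 15 mm deep and is made of two full-height vertical stiles with two horizontal rails fitted between them.

Two stools sit around the table at the −y, −x sides. The picture frame is on top of the table.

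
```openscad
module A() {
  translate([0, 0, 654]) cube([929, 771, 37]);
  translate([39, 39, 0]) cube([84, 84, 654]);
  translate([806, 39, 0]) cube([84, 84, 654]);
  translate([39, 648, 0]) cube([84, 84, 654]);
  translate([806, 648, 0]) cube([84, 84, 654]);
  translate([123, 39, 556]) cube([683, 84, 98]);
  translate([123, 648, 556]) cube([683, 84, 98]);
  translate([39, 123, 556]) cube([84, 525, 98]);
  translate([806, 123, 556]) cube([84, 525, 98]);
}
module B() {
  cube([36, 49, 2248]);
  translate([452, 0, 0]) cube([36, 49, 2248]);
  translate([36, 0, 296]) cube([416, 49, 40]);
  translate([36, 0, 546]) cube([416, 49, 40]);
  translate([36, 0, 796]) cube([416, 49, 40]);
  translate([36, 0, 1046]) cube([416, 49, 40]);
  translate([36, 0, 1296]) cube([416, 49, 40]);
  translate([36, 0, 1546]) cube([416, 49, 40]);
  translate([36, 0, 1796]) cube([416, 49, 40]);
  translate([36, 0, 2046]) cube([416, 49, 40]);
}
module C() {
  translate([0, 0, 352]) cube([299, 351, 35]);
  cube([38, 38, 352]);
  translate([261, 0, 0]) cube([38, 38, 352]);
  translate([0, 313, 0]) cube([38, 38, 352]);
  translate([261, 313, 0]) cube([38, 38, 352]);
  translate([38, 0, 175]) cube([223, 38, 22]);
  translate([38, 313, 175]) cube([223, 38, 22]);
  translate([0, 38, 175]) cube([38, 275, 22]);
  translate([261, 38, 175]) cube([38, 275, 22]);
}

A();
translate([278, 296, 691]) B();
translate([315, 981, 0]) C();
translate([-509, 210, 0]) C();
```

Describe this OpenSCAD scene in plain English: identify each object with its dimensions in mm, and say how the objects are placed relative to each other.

A is a table: top 929 mm (x) × 771 mm (y), 37 mm thick, upper face at z = 691 mm, on four 84×84 mm square legs, each inset 39 mm from the nearest pair of top edges, running from z = 0 to the bottom of the top. Four apron rails, 84 mm thick and 98 mm tall, run between adjacent legs with their top edges flush with the underside of the top and their outer faces flush with the legs' outer faces.

B is a straight ladder. Two 36×49 mm vertical rails, 2248 mm tall, stand 488 mm apart (outside-to-outside) with their front faces coplanar on the −y side. 8 rungs, each 49 mm deep and 40 mm tall, span between the inner faces of the rails, front faces flush with the rails. The lowest rung's underside is at z = 296 mm and rungs are spaced 250 mm apart (underside to underside).

C is a four-legged stool. The seat is a 299×351×35 mm slab whose top surface is at z = 387 mm; four square legs, each 38×38 mm in cross-section, run from the floor (z = 0) to the underside of the seat, each flush with a corner of the seat. Four stretchers, 38 mm wide and 22 mm tall, connect adjacent legs with their undersides at z = 175 mm, each running between the inner faces of the legs it joins and aligned with the legs' outer faces on the other axis.

The ladder is on top of the table. Two stools sit around the table at the +y, −x sides.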